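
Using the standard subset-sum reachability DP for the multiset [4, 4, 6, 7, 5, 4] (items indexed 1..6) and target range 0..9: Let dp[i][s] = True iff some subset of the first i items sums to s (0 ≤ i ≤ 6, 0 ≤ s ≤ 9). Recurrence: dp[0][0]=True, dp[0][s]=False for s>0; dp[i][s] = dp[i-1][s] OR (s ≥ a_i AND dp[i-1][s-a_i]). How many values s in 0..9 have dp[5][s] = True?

7

i\s   0   1   2   3   4   5   6   7   8   9
  0   T   F   F   F   F   F   F   F   F   F
  1   T   F   F   F   T   F   F   F   F   F
  2   T   F   F   F   T   F   F   F   T   F
  3   T   F   F   F   T   F   T   F   T   F
  4   T   F   F   F   T   F   T   T   T   F
  5   T   F   F   F   T   T   T   T   T   T
  6   T   F   F   F   T   T   T   T   T   T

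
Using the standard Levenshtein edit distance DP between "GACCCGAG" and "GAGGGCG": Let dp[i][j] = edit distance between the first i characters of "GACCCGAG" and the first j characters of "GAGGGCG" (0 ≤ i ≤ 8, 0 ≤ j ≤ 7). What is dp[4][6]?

3

   ''  G  A  G  G  G  C  G
''  0  1  2  3  4  5  6  7
 G  1  0  1  2  3  4  5  6
 A  2  1  0  1  2  3  4  5
 C  3  2  1  1  2  3  3  4
 C  4  3  2  2  2  3  3  4
 C  5  4  3  3  3  3  3  4
 G  6  5  4  3  3  3  4  3
 A  7  6  5  4  4  4  4  4
 G  8  7  6  5  4  4  5  4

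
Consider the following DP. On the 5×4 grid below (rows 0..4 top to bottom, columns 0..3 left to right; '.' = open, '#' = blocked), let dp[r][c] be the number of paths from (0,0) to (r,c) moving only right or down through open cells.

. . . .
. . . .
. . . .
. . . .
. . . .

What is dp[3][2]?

r\c   0   1   2   3
  0   1   1   1   1
  1   1   2   3   4
  2   1   3   6  10
  3   1   4  10  20
  4   1   5  15  35

10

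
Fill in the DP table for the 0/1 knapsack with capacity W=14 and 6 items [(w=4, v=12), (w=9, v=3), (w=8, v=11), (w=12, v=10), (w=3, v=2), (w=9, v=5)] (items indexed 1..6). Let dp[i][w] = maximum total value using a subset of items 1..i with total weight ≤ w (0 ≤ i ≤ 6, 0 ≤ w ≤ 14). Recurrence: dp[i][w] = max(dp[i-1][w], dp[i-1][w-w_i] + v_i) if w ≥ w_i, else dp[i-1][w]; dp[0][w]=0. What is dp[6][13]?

i\w   0   1   2   3   4   5   6   7   8   9  10  11  12  13  14
  0   0   0   0   0   0   0   0   0   0   0   0   0   0   0   0
  1   0   0   0   0  12  12  12  12  12  12  12  12  12  12  12
  2   0   0   0   0  12  12  12  12  12  12  12  12  12  15  15
  3   0   0   0   0  12  12  12  12  12  12  12  12  23  23  23
  4   0   0   0   0  12  12  12  12  12  12  12  12  23  23  23
  5   0   0   0   2  12  12  12  14  14  14  14  14  23  23  23
  6   0   0   0   2  12  12  12  14  14  14  14  14  23  23  23

23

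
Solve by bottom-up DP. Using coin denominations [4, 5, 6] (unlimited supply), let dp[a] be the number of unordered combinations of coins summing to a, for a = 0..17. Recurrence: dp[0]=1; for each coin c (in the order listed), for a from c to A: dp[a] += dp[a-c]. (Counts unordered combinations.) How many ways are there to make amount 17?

after  coin     0     1     2     3     4     5     6     7     8     9    10    11    12    13    14    15    16    17
          4     1     0     0     0     1     0     0     0     1     0     0     0     1     0     0     0     1     0
          5     1     0     0     0     1     1     0     0     1     1     1     0     1     1     1     1     1     1
          6     1     0     0     0     1     1     1     0     1     1     2     1     2     1     2     2     3     2

2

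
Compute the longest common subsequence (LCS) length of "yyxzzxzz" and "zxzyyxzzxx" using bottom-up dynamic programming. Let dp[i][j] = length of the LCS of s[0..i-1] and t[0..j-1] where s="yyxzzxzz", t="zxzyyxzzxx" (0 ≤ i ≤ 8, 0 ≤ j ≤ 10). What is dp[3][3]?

   ''  z  x  z  y  y  x  z  z  x  x
''  0  0  0  0  0  0  0  0  0  0  0
 y  0  0  0  0  1  1  1  1  1  1  1
 y  0  0  0  0  1  2  2  2  2  2  2
 x  0  0  1  1  1  2  3  3  3  3  3
 z  0  1  1  2  2  2  3  4  4  4  4
 z  0  1  1  2  2  2  3  4  5  5  5
 x  0  1  2  2  2  2  3  4  5  6  6
 z  0  1  2  3  3  3  3  4  5  6  6
 z  0  1  2  3  3  3  3  4  5  6  6

1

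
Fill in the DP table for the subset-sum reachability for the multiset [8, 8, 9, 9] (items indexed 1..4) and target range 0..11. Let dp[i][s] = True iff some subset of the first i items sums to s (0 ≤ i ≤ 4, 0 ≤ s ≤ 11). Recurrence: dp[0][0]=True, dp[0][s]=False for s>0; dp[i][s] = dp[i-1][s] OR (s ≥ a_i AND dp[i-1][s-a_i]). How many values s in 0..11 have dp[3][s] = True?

i\s   0   1   2   3   4   5   6   7   8   9  10  11
  0   T   F   F   F   F   F   F   F   F   F   F   F
  1   T   F   F   F   F   F   F   F   T   F   F   F
  2   T   F   F   F   F   F   F   F   T   F   F   F
  3   T   F   F   F   F   F   F   F   T   T   F   F
  4   T   F   F   F   F   F   F   F   T   T   F   F

3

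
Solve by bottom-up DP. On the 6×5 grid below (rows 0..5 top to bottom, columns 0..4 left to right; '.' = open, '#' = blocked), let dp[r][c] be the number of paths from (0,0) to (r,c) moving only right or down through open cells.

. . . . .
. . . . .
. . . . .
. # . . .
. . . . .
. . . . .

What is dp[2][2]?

6

r\c   0   1   2   3   4
  0   1   1   1   1   1
  1   1   2   3   4   5
  2   1   3   6  10  15
  3   1   0   6  16  31
  4   1   1   7  23  54
  5   1   2   9  32  86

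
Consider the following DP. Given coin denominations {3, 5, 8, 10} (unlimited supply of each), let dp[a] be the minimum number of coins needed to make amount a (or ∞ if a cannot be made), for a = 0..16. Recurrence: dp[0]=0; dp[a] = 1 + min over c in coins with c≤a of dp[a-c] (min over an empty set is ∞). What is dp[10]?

 a  0  1  2  3  4  5  6  7  8  9 10 11 12 13 14 15 16
dp  0  -  -  1  -  1  2  -  1  3  1  2  4  2  3  2  2
(- denotes ∞ / unreachable)

1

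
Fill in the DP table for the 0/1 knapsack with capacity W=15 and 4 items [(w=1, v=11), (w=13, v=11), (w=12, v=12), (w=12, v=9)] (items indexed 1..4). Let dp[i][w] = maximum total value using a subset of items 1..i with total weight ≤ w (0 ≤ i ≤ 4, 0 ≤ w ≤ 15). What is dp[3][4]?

11

i\w   0   1   2   3   4   5   6   7   8   9  10  11  12  13  14  15
  0   0   0   0   0   0   0   0   0   0   0   0   0   0   0   0   0
  1   0  11  11  11  11  11  11  11  11  11  11  11  11  11  11  11
  2   0  11  11  11  11  11  11  11  11  11  11  11  11  11  22  22
  3   0  11  11  11  11  11  11  11  11  11  11  11  12  23  23  23
  4   0  11  11  11  11  11  11  11  11  11  11  11  12  23  23  23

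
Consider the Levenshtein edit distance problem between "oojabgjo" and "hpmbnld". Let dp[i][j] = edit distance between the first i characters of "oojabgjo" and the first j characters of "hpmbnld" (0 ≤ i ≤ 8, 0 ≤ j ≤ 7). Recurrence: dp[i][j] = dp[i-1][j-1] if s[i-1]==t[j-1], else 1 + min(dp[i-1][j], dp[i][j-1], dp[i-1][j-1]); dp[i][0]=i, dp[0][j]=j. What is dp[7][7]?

   ''  h  p  m  b  n  l  d
''  0  1  2  3  4  5  6  7
 o  1  1  2  3  4  5  6  7
 o  2  2  2  3  4  5  6  7
 j  3  3  3  3  4  5  6  7
 a  4  4  4  4  4  5  6  7
 b  5  5  5  5  4  5  6  7
 g  6  6  6  6  5  5  6  7
 j  7  7  7  7  6  6  6  7
 o  8  8  8  8  7  7  7  7

7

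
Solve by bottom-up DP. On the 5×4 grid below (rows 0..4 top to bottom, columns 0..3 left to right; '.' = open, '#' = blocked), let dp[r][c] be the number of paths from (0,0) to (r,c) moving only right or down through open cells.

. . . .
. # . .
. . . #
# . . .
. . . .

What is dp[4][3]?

r\c   0   1   2   3
  0   1   1   1   1
  1   1   0   1   2
  2   1   1   2   0
  3   0   1   3   3
  4   0   1   4   7

7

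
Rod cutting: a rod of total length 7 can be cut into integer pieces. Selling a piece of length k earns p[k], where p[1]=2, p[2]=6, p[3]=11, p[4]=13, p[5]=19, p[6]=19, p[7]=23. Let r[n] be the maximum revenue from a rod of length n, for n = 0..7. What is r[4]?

13

   n    0    1    2    3    4    5    6    7
r[n]    0    2    6   11   13   19   22   25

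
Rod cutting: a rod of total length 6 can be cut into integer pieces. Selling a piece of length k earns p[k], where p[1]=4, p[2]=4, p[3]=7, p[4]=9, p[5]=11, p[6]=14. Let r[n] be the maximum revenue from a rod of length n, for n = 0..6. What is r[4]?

   n    0    1    2    3    4    5    6
r[n]    0    4    8   12   16   20   24

16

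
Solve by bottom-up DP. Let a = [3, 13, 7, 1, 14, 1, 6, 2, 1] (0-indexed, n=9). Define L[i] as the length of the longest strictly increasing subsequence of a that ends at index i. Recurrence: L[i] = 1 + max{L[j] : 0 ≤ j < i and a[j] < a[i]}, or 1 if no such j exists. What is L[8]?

1

   i    0    1    2    3    4    5    6    7    8
a[i]    3   13    7    1   14    1    6    2    1
L[i]    1    2    2    1    3    1    2    2    1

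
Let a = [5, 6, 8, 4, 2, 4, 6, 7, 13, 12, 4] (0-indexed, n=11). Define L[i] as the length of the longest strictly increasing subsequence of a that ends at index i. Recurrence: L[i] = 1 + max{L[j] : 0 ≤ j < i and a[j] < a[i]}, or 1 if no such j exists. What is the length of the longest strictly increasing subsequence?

5

   i    0    1    2    3    4    5    6    7    8    9   10
a[i]    5    6    8    4    2    4    6    7   13   12    4
L[i]    1    2    3    1    1    2    3    4    5    5    2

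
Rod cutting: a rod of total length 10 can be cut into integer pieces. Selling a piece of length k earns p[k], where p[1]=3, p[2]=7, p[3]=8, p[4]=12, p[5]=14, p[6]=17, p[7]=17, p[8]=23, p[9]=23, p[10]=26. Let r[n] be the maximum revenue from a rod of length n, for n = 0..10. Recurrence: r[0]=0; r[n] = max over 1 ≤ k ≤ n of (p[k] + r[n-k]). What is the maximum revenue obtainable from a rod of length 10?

35

   n    0    1    2    3    4    5    6    7    8    9   10
r[n]    0    3    7   10   14   17   21   24   28   31   35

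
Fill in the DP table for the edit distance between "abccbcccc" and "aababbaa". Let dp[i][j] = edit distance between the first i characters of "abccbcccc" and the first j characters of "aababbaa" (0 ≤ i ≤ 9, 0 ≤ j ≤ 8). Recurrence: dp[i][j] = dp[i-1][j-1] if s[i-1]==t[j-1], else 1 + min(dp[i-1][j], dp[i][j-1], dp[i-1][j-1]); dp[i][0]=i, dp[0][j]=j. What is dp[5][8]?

   ''  a  a  b  a  b  b  a  a
''  0  1  2  3  4  5  6  7  8
 a  1  0  1  2  3  4  5  6  7
 b  2  1  1  1  2  3  4  5  6
 c  3  2  2  2  2  3  4  5  6
 c  4  3  3  3  3  3  4  5  6
 b  5  4  4  3  4  3  3  4  5
 c  6  5  5  4  4  4  4  4  5
 c  7  6  6  5  5  5  5  5  5
 c  8  7  7  6  6  6  6  6  6
 c  9  8  8  7  7  7  7  7  7

5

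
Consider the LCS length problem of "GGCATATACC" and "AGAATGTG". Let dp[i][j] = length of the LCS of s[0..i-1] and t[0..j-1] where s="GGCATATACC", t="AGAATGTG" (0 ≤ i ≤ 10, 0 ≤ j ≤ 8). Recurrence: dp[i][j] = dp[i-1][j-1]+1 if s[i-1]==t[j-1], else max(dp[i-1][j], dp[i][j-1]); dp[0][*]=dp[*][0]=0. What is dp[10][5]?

   ''  A  G  A  A  T  G  T  G
''  0  0  0  0  0  0  0  0  0
 G  0  0  1  1  1  1  1  1  1
 G  0  0  1  1  1  1  2  2  2
 C  0  0  1  1  1  1  2  2  2
 A  0  1  1  2  2  2  2  2  2
 T  0  1  1  2  2  3  3  3  3
 A  0  1  1  2  3  3  3  3  3
 T  0  1  1  2  3  4  4  4  4
 A  0  1  1  2  3  4  4  4  4
 C  0  1  1  2  3  4  4  4  4
 C  0  1  1  2  3  4  4  4  4

4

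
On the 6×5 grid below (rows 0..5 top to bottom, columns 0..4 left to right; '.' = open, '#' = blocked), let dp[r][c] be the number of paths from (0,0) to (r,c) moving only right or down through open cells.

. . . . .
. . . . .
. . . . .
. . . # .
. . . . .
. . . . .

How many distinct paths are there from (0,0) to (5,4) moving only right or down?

66

r\c   0   1   2   3   4
  0   1   1   1   1   1
  1   1   2   3   4   5
  2   1   3   6  10  15
  3   1   4  10   0  15
  4   1   5  15  15  30
  5   1   6  21  36  66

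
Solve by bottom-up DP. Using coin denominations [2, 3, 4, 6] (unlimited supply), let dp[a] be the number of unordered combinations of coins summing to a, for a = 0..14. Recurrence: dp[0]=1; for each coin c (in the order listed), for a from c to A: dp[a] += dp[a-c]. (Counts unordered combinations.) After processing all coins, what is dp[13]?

after  coin     0     1     2     3     4     5     6     7     8     9    10    11    12    13    14
          2     1     0     1     0     1     0     1     0     1     0     1     0     1     0     1
          3     1     0     1     1     1     1     2     1     2     2     2     2     3     2     3
          4     1     0     1     1     2     1     3     2     4     3     5     4     7     5     8
          6     1     0     1     1     2     1     4     2     5     4     7     5    11     7    13

7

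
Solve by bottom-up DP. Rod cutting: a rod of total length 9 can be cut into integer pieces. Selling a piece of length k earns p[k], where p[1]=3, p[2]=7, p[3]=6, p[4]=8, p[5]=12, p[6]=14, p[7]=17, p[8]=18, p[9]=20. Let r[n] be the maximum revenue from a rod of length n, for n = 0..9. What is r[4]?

14

   n    0    1    2    3    4    5    6    7    8    9
r[n]    0    3    7   10   14   17   21   24   28   31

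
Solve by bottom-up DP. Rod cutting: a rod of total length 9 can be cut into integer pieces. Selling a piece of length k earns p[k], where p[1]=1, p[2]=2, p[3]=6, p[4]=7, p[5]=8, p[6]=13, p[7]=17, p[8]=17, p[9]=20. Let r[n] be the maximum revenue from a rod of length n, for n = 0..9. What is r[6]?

13

   n    0    1    2    3    4    5    6    7    8    9
r[n]    0    1    2    6    7    8   13   17   18   20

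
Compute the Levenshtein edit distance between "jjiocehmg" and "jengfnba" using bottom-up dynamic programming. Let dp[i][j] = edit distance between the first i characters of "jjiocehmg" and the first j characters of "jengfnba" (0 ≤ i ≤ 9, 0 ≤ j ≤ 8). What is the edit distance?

   ''  j  e  n  g  f  n  b  a
''  0  1  2  3  4  5  6  7  8
 j  1  0  1  2  3  4  5  6  7
 j  2  1  1  2  3  4  5  6  7
 i  3  2  2  2  3  4  5  6  7
 o  4  3  3  3  3  4  5  6  7
 c  5  4  4  4  4  4  5  6  7
 e  6  5  4  5  5  5  5  6  7
 h  7  6  5  5  6  6  6  6  7
 m  8  7  6  6  6  7  7  7  7
 g  9  8  7  7  6  7  8  8  8

8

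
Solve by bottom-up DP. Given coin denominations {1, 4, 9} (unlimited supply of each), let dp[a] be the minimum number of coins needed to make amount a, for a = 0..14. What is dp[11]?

 a  0  1  2  3  4  5  6  7  8  9 10 11 12 13 14
dp  0  1  2  3  1  2  3  4  2  1  2  3  3  2  3

3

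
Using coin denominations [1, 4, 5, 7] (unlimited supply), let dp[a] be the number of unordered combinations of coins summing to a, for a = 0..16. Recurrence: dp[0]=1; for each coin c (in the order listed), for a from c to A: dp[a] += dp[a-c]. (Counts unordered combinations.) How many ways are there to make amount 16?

after  coin     0     1     2     3     4     5     6     7     8     9    10    11    12    13    14    15    16
          1     1     1     1     1     1     1     1     1     1     1     1     1     1     1     1     1     1
          4     1     1     1     1     2     2     2     2     3     3     3     3     4     4     4     4     5
          5     1     1     1     1     2     3     3     3     4     5     6     6     7     8     9    10    11
          7     1     1     1     1     2     3     3     4     5     6     7     8    10    11    13    15    17

17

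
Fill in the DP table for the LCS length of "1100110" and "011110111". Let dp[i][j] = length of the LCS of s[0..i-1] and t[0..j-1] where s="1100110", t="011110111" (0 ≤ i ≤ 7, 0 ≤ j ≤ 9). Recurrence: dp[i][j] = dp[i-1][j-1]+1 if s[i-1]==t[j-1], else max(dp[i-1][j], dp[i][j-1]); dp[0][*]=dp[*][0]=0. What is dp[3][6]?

   ''  0  1  1  1  1  0  1  1  1
''  0  0  0  0  0  0  0  0  0  0
 1  0  0  1  1  1  1  1  1  1  1
 1  0  0  1  2  2  2  2  2  2  2
 0  0  1  1  2  2  2  3  3  3  3
 0  0  1  1  2  2  2  3  3  3  3
 1  0  1  2  2  3  3  3  4  4  4
 1  0  1  2  3  3  4  4  4  5  5
 0  0  1  2  3  3  4  5  5  5  5

3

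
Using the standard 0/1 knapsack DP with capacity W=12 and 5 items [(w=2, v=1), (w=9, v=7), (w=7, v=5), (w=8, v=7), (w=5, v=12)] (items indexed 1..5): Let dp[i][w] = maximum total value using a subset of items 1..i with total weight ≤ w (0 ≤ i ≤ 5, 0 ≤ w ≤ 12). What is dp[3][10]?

i\w   0   1   2   3   4   5   6   7   8   9  10  11  12
  0   0   0   0   0   0   0   0   0   0   0   0   0   0
  1   0   0   1   1   1   1   1   1   1   1   1   1   1
  2   0   0   1   1   1   1   1   1   1   7   7   8   8
  3   0   0   1   1   1   1   1   5   5   7   7   8   8
  4   0   0   1   1   1   1   1   5   7   7   8   8   8
  5   0   0   1   1   1  12  12  13  13  13  13  13  17

7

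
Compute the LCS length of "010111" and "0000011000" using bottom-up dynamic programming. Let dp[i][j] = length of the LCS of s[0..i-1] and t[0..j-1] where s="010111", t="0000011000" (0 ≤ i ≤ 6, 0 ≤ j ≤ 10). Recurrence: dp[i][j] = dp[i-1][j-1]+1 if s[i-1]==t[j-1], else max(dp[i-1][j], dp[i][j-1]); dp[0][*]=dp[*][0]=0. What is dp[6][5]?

   ''  0  0  0  0  0  1  1  0  0  0
''  0  0  0  0  0  0  0  0  0  0  0
 0  0  1  1  1  1  1  1  1  1  1  1
 1  0  1  1  1  1  1  2  2  2  2  2
 0  0  1  2  2  2  2  2  2  3  3  3
 1  0  1  2  2  2  2  3  3  3  3  3
 1  0  1  2  2  2  2  3  4  4  4  4
 1  0  1  2  2  2  2  3  4  4  4  4

2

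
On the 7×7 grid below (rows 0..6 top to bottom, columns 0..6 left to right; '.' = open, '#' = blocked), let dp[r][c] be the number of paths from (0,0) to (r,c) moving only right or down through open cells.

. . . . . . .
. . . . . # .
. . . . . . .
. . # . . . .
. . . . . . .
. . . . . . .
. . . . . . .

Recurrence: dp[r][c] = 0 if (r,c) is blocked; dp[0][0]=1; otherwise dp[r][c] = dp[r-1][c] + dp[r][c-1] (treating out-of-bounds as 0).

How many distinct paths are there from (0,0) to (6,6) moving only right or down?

r\c   0   1   2   3   4   5   6
  0   1   1   1   1   1   1   1
  1   1   2   3   4   5   0   1
  2   1   3   6  10  15  15  16
  3   1   4   0  10  25  40  56
  4   1   5   5  15  40  80 136
  5   1   6  11  26  66 146 282
  6   1   7  18  44 110 256 538

538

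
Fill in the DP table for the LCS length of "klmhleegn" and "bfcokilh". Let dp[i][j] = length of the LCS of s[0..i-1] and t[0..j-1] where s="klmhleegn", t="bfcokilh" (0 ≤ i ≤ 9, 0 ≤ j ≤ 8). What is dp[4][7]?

2

   ''  b  f  c  o  k  i  l  h
''  0  0  0  0  0  0  0  0  0
 k  0  0  0  0  0  1  1  1  1
 l  0  0  0  0  0  1  1  2  2
 m  0  0  0  0  0  1  1  2  2
 h  0  0  0  0  0  1  1  2  3
 l  0  0  0  0  0  1  1  2  3
 e  0  0  0  0  0  1  1  2  3
 e  0  0  0  0  0  1  1  2  3
 g  0  0  0  0  0  1  1  2  3
 n  0  0  0  0  0  1  1  2  3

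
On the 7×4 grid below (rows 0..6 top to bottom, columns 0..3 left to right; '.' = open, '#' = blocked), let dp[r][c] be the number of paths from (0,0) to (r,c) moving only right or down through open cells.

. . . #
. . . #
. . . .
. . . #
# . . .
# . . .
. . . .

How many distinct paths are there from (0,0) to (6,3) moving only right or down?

r\c   0   1   2   3
  0   1   1   1   0
  1   1   2   3   0
  2   1   3   6   6
  3   1   4  10   0
  4   0   4  14  14
  5   0   4  18  32
  6   0   4  22  54

54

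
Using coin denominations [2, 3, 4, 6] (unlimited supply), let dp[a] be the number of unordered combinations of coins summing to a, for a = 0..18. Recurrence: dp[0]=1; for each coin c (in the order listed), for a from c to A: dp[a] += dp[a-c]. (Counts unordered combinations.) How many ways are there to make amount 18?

23

after  coin     0     1     2     3     4     5     6     7     8     9    10    11    12    13    14    15    16    17    18
          2     1     0     1     0     1     0     1     0     1     0     1     0     1     0     1     0     1     0     1
          3     1     0     1     1     1     1     2     1     2     2     2     2     3     2     3     3     3     3     4
          4     1     0     1     1     2     1     3     2     4     3     5     4     7     5     8     7    10     8    12
          6     1     0     1     1     2     1     4     2     5     4     7     5    11     7    13    11    17    13    23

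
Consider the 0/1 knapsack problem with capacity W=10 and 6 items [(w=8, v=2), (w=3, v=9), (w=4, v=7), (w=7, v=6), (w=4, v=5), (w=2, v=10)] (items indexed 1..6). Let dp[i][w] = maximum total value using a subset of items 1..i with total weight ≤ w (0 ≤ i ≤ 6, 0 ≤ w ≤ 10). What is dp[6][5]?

19

i\w   0   1   2   3   4   5   6   7   8   9  10
  0   0   0   0   0   0   0   0   0   0   0   0
  1   0   0   0   0   0   0   0   0   2   2   2
  2   0   0   0   9   9   9   9   9   9   9   9
  3   0   0   0   9   9   9   9  16  16  16  16
  4   0   0   0   9   9   9   9  16  16  16  16
  5   0   0   0   9   9   9   9  16  16  16  16
  6   0   0  10  10  10  19  19  19  19  26  26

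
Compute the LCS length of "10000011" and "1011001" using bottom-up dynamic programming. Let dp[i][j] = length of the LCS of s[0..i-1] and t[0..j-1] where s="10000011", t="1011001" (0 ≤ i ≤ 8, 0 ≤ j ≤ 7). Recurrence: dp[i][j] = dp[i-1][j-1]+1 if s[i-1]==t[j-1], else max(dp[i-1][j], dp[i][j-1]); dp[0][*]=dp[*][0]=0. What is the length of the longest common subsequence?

5

   ''  1  0  1  1  0  0  1
''  0  0  0  0  0  0  0  0
 1  0  1  1  1  1  1  1  1
 0  0  1  2  2  2  2  2  2
 0  0  1  2  2  2  3  3  3
 0  0  1  2  2  2  3  4  4
 0  0  1  2  2  2  3  4  4
 0  0  1  2  2  2  3  4  4
 1  0  1  2  3  3  3  4  5
 1  0  1  2  3  4  4  4  5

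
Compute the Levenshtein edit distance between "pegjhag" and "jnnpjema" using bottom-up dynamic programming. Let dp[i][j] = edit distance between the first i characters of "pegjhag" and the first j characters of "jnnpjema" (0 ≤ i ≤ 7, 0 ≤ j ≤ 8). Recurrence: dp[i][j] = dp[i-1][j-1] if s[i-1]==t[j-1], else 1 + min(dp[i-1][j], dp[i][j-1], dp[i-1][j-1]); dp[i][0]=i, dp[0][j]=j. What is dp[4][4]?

   ''  j  n  n  p  j  e  m  a
''  0  1  2  3  4  5  6  7  8
 p  1  1  2  3  3  4  5  6  7
 e  2  2  2  3  4  4  4  5  6
 g  3  3  3  3  4  5  5  5  6
 j  4  3  4  4  4  4  5  6  6
 h  5  4  4  5  5  5  5  6  7
 a  6  5  5  5  6  6  6  6  6
 g  7  6  6  6  6  7  7  7  7

4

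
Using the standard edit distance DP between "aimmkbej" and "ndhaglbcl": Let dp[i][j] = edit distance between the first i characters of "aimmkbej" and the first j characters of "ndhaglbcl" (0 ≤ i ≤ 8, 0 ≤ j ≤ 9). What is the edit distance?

8

   ''  n  d  h  a  g  l  b  c  l
''  0  1  2  3  4  5  6  7  8  9
 a  1  1  2  3  3  4  5  6  7  8
 i  2  2  2  3  4  4  5  6  7  8
 m  3  3  3  3  4  5  5  6  7  8
 m  4  4  4  4  4  5  6  6  7  8
 k  5  5  5  5  5  5  6  7  7  8
 b  6  6  6  6  6  6  6  6  7  8
 e  7  7  7  7  7  7  7  7  7  8
 j  8  8  8  8  8  8  8  8  8  8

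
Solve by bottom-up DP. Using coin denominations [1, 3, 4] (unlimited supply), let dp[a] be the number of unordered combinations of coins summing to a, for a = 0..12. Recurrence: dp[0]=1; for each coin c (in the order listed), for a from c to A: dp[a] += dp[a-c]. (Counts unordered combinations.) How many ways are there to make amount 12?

after  coin     0     1     2     3     4     5     6     7     8     9    10    11    12
          1     1     1     1     1     1     1     1     1     1     1     1     1     1
          3     1     1     1     2     2     2     3     3     3     4     4     4     5
          4     1     1     1     2     3     3     4     5     6     7     8     9    11

11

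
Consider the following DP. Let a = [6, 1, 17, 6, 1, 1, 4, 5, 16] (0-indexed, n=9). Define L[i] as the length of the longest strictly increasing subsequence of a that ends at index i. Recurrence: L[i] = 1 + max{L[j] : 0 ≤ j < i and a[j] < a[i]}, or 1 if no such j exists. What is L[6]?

   i    0    1    2    3    4    5    6    7    8
a[i]    6    1   17    6    1    1    4    5   16
L[i]    1    1    2    2    1    1    2    3    4

2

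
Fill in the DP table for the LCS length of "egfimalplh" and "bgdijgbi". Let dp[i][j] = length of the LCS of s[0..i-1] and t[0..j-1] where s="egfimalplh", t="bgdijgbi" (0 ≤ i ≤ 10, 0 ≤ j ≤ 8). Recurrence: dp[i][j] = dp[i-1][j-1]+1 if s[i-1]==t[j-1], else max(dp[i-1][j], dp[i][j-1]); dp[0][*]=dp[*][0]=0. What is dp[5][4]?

   ''  b  g  d  i  j  g  b  i
''  0  0  0  0  0  0  0  0  0
 e  0  0  0  0  0  0  0  0  0
 g  0  0  1  1  1  1  1  1  1
 f  0  0  1  1  1  1  1  1  1
 i  0  0  1  1  2  2  2  2  2
 m  0  0  1  1  2  2  2  2  2
 a  0  0  1  1  2  2  2  2  2
 l  0  0  1  1  2  2  2  2  2
 p  0  0  1  1  2  2  2  2  2
 l  0  0  1  1  2  2  2  2  2
 h  0  0  1  1  2  2  2  2  2

2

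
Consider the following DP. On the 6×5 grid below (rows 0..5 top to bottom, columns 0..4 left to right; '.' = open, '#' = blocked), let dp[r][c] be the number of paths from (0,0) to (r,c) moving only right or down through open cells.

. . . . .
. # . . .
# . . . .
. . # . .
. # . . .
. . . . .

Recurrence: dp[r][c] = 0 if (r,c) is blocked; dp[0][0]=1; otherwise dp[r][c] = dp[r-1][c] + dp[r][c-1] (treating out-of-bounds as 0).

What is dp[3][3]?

r\c   0   1   2   3   4
  0   1   1   1   1   1
  1   1   0   1   2   3
  2   0   0   1   3   6
  3   0   0   0   3   9
  4   0   0   0   3  12
  5   0   0   0   3  15

3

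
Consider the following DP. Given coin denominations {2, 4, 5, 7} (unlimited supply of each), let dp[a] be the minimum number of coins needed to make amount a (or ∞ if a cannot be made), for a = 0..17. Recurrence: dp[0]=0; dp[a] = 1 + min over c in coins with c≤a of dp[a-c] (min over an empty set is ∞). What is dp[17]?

3

 a  0  1  2  3  4  5  6  7  8  9 10 11 12 13 14 15 16 17
dp  0  -  1  -  1  1  2  1  2  2  2  2  2  3  2  3  3  3
(- denotes ∞ / unreachable)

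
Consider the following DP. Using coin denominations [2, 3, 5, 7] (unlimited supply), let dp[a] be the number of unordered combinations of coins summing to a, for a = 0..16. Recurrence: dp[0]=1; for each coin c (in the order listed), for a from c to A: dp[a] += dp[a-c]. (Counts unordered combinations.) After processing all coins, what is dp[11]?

5

after  coin     0     1     2     3     4     5     6     7     8     9    10    11    12    13    14    15    16
          2     1     0     1     0     1     0     1     0     1     0     1     0     1     0     1     0     1
          3     1     0     1     1     1     1     2     1     2     2     2     2     3     2     3     3     3
          5     1     0     1     1     1     2     2     2     3     3     4     4     5     5     6     7     7
          7     1     0     1     1     1     2     2     3     3     4     5     5     7     7     9    10    11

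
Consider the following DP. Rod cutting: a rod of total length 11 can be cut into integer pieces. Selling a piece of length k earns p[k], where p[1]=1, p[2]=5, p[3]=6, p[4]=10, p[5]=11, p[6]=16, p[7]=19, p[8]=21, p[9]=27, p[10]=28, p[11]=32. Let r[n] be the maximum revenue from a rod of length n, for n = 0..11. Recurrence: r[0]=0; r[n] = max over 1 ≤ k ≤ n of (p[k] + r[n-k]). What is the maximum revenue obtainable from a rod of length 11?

   n    0    1    2    3    4    5    6    7    8    9   10   11
r[n]    0    1    5    6   10   11   16   19   21   27   28   32

32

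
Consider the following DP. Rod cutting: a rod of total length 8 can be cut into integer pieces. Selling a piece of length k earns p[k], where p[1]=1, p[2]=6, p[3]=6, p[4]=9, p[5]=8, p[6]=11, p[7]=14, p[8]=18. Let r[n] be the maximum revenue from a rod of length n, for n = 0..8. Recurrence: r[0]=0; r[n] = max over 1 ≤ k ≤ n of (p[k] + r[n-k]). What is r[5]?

   n    0    1    2    3    4    5    6    7    8
r[n]    0    1    6    7   12   13   18   19   24

13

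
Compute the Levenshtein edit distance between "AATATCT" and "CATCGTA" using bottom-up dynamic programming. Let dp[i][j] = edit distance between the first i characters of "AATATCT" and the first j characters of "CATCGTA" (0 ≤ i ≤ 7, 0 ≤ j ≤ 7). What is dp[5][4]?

   ''  C  A  T  C  G  T  A
''  0  1  2  3  4  5  6  7
 A  1  1  1  2  3  4  5  6
 A  2  2  1  2  3  4  5  5
 T  3  3  2  1  2  3  4  5
 A  4  4  3  2  2  3  4  4
 T  5  5  4  3  3  3  3  4
 C  6  5  5  4  3  4  4  4
 T  7  6  6  5  4  4  4  5

3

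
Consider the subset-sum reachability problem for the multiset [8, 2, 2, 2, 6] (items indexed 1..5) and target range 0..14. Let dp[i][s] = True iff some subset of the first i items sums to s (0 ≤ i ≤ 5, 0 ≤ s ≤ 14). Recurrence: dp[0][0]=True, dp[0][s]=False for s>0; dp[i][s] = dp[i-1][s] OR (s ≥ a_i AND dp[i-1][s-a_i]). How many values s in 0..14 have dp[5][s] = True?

i\s   0   1   2   3   4   5   6   7   8   9  10  11  12  13  14
  0   T   F   F   F   F   F   F   F   F   F   F   F   F   F   F
  1   T   F   F   F   F   F   F   F   T   F   F   F   F   F   F
  2   T   F   T   F   F   F   F   F   T   F   T   F   F   F   F
  3   T   F   T   F   T   F   F   F   T   F   T   F   T   F   F
  4   T   F   T   F   T   F   T   F   T   F   T   F   T   F   T
  5   T   F   T   F   T   F   T   F   T   F   T   F   T   F   T

8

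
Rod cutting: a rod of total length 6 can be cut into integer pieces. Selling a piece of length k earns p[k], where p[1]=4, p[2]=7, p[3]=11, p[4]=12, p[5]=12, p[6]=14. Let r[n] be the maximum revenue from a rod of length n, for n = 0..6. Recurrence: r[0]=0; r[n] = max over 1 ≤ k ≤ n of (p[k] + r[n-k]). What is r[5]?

20

   n    0    1    2    3    4    5    6
r[n]    0    4    8   12   16   20   24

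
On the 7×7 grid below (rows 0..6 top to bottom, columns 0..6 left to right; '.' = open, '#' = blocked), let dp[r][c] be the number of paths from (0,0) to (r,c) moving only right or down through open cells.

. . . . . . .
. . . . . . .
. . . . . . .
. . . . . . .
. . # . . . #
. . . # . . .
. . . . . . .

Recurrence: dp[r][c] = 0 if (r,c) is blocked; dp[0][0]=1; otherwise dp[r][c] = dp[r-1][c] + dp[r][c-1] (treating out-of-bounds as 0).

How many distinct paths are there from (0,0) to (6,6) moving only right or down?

400

r\c   0   1   2   3   4   5   6
  0   1   1   1   1   1   1   1
  1   1   2   3   4   5   6   7
  2   1   3   6  10  15  21  28
  3   1   4  10  20  35  56  84
  4   1   5   0  20  55 111   0
  5   1   6   6   0  55 166 166
  6   1   7  13  13  68 234 400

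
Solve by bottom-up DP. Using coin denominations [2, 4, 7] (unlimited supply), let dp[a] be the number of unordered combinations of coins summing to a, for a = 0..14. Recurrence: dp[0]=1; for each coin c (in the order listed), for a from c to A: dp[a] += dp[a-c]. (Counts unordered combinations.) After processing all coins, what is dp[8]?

after  coin     0     1     2     3     4     5     6     7     8     9    10    11    12    13    14
          2     1     0     1     0     1     0     1     0     1     0     1     0     1     0     1
          4     1     0     1     0     2     0     2     0     3     0     3     0     4     0     4
          7     1     0     1     0     2     0     2     1     3     1     3     2     4     2     5

3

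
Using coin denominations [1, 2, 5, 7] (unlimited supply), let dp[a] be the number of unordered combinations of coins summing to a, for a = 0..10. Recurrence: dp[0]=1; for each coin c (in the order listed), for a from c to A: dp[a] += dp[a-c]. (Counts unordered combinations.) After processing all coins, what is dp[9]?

after  coin     0     1     2     3     4     5     6     7     8     9    10
          1     1     1     1     1     1     1     1     1     1     1     1
          2     1     1     2     2     3     3     4     4     5     5     6
          5     1     1     2     2     3     4     5     6     7     8    10
          7     1     1     2     2     3     4     5     7     8    10    12

10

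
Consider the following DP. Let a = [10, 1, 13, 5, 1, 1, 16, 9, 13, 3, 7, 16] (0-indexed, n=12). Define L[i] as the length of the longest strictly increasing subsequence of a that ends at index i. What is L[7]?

   i    0    1    2    3    4    5    6    7    8    9   10   11
a[i]   10    1   13    5    1    1   16    9   13    3    7   16
L[i]    1    1    2    2    1    1    3    3    4    2    3    5

3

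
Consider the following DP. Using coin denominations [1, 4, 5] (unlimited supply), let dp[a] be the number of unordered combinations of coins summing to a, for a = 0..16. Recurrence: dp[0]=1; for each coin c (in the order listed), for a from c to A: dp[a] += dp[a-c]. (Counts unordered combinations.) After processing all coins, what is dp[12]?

7

after  coin     0     1     2     3     4     5     6     7     8     9    10    11    12    13    14    15    16
          1     1     1     1     1     1     1     1     1     1     1     1     1     1     1     1     1     1
          4     1     1     1     1     2     2     2     2     3     3     3     3     4     4     4     4     5
          5     1     1     1     1     2     3     3     3     4     5     6     6     7     8     9    10    11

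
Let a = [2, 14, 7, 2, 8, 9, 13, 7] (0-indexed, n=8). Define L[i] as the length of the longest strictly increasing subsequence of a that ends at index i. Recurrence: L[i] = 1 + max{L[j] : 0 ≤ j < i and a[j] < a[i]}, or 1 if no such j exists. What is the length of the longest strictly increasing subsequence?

   i    0    1    2    3    4    5    6    7
a[i]    2   14    7    2    8    9   13    7
L[i]    1    2    2    1    3    4    5    2

5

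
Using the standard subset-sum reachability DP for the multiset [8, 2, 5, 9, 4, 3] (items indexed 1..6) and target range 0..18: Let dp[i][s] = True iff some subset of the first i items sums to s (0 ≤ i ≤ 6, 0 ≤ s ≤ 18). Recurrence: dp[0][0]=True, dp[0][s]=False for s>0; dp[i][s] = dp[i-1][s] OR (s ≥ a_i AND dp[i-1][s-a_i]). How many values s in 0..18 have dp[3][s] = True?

i\s   0   1   2   3   4   5   6   7   8   9  10  11  12  13  14  15  16  17  18
  0   T   F   F   F   F   F   F   F   F   F   F   F   F   F   F   F   F   F   F
  1   T   F   F   F   F   F   F   F   T   F   F   F   F   F   F   F   F   F   F
  2   T   F   T   F   F   F   F   F   T   F   T   F   F   F   F   F   F   F   F
  3   T   F   T   F   F   T   F   T   T   F   T   F   F   T   F   T   F   F   F
  4   T   F   T   F   F   T   F   T   T   T   T   T   F   T   T   T   T   T   F
  5   T   F   T   F   T   T   T   T   T   T   T   T   T   T   T   T   T   T   T
  6   T   F   T   T   T   T   T   T   T   T   T   T   T   T   T   T   T   T   T

8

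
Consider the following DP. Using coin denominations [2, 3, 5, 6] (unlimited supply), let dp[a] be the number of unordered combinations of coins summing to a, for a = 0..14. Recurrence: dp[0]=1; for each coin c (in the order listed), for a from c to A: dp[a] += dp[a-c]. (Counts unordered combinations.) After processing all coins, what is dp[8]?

4

after  coin     0     1     2     3     4     5     6     7     8     9    10    11    12    13    14
          2     1     0     1     0     1     0     1     0     1     0     1     0     1     0     1
          3     1     0     1     1     1     1     2     1     2     2     2     2     3     2     3
          5     1     0     1     1     1     2     2     2     3     3     4     4     5     5     6
          6     1     0     1     1     1     2     3     2     4     4     5     6     8     7    10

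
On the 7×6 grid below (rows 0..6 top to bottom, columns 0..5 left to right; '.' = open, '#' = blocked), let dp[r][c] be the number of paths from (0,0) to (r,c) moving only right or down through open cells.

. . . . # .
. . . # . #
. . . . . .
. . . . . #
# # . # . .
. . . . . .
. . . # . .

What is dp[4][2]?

10

r\c   0   1   2   3   4   5
  0   1   1   1   1   0   0
  1   1   2   3   0   0   0
  2   1   3   6   6   6   6
  3   1   4  10  16  22   0
  4   0   0  10   0  22  22
  5   0   0  10  10  32  54
  6   0   0  10   0  32  86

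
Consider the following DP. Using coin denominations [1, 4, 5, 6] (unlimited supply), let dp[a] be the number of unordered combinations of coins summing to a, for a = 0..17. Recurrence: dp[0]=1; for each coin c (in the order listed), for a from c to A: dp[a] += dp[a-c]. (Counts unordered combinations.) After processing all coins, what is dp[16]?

after  coin     0     1     2     3     4     5     6     7     8     9    10    11    12    13    14    15    16    17
          1     1     1     1     1     1     1     1     1     1     1     1     1     1     1     1     1     1     1
          4     1     1     1     1     2     2     2     2     3     3     3     3     4     4     4     4     5     5
          5     1     1     1     1     2     3     3     3     4     5     6     6     7     8     9    10    11    12
          6     1     1     1     1     2     3     4     4     5     6     8     9    11    12    14    16    19    21

19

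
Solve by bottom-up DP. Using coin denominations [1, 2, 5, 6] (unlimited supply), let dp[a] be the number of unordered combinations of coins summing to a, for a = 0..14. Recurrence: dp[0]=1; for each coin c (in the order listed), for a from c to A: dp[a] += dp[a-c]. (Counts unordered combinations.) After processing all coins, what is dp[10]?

13

after  coin     0     1     2     3     4     5     6     7     8     9    10    11    12    13    14
          1     1     1     1     1     1     1     1     1     1     1     1     1     1     1     1
          2     1     1     2     2     3     3     4     4     5     5     6     6     7     7     8
          5     1     1     2     2     3     4     5     6     7     8    10    11    13    14    16
          6     1     1     2     2     3     4     6     7     9    10    13    15    19    21    25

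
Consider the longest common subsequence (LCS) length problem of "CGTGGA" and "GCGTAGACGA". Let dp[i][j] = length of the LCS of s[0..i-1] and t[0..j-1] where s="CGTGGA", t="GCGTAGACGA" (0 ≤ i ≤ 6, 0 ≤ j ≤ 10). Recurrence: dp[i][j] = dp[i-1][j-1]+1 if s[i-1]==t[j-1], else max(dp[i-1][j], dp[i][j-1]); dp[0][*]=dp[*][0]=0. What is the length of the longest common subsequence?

   ''  G  C  G  T  A  G  A  C  G  A
''  0  0  0  0  0  0  0  0  0  0  0
 C  0  0  1  1  1  1  1  1  1  1  1
 G  0  1  1  2  2  2  2  2  2  2  2
 T  0  1  1  2  3  3  3  3  3  3  3
 G  0  1  1  2  3  3  4  4  4  4  4
 G  0  1  1  2  3  3  4  4  4  5  5
 A  0  1  1  2  3  4  4  5  5  5  6

6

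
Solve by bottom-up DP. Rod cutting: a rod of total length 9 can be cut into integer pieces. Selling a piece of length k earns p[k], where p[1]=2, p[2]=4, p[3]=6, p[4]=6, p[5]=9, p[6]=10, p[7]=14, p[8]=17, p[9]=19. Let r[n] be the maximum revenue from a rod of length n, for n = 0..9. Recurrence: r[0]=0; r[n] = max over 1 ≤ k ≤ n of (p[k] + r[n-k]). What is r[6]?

12

   n    0    1    2    3    4    5    6    7    8    9
r[n]    0    2    4    6    8   10   12   14   17   19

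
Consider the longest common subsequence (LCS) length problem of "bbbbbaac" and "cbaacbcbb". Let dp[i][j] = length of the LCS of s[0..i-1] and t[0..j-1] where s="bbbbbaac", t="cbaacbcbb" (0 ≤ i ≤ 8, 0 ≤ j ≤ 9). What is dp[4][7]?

2

   ''  c  b  a  a  c  b  c  b  b
''  0  0  0  0  0  0  0  0  0  0
 b  0  0  1  1  1  1  1  1  1  1
 b  0  0  1  1  1  1  2  2  2  2
 b  0  0  1  1  1  1  2  2  3  3
 b  0  0  1  1  1  1  2  2  3  4
 b  0  0  1  1  1  1  2  2  3  4
 a  0  0  1  2  2  2  2  2  3  4
 a  0  0  1  2  3  3  3  3  3  4
 c  0  1  1  2  3  4  4  4  4  4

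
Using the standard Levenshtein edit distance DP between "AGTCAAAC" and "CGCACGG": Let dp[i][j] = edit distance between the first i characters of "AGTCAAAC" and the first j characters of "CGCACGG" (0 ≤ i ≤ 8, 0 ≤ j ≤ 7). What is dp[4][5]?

   ''  C  G  C  A  C  G  G
''  0  1  2  3  4  5  6  7
 A  1  1  2  3  3  4  5  6
 G  2  2  1  2  3  4  4  5
 T  3  3  2  2  3  4  5  5
 C  4  3  3  2  3  3  4  5
 A  5  4  4  3  2  3  4  5
 A  6  5  5  4  3  3  4  5
 A  7  6  6  5  4  4  4  5
 C  8  7  7  6  5  4  5  5

3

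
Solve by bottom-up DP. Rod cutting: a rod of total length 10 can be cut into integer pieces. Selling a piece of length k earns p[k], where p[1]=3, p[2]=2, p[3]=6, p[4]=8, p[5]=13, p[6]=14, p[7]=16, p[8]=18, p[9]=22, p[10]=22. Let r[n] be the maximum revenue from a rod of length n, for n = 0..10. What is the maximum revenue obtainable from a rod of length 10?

30

   n    0    1    2    3    4    5    6    7    8    9   10
r[n]    0    3    6    9   12   15   18   21   24   27   30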